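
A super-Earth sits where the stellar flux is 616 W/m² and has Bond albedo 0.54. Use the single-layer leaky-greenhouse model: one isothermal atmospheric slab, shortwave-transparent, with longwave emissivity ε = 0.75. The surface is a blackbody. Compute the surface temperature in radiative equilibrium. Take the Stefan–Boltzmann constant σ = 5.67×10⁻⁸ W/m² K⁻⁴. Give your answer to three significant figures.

The planet radiates to space at T_e = [S(1−α)/(4σ)]^(1/4) = 188.0 K.
For a single slab of emissivity ε, T_s⁴ = 2T_e⁴/(2−ε); thus T_s = 188.0·(1.6)^(1/4) = 211.4 K.

211 K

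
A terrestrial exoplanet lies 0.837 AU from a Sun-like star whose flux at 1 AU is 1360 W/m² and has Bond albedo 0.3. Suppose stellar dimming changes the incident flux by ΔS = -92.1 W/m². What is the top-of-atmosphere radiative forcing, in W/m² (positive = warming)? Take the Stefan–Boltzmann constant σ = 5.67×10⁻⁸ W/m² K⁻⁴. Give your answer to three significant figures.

-16.1 W/m²

Flux at the orbit: S = 1360/(0.837)² = 1941 W/m².
ΔF = Δ[S(1−α)]/4 = (1−0.3)·-92.1/4 = -16.12 W/m².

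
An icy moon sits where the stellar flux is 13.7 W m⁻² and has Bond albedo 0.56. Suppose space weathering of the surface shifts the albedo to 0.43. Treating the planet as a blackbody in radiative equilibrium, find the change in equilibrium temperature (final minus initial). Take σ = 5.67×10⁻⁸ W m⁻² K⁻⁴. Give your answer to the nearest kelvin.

5 K

With α = 0.56, T₁ = 71.80 K.
With α = 0.43, T₂ = 76.60 K.
ΔT = T₂ − T₁ = 4.800 K.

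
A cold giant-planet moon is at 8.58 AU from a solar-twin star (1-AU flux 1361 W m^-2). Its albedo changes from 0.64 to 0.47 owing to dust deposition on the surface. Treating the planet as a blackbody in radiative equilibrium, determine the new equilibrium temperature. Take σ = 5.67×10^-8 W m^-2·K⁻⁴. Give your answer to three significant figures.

81.1 K

Flux at the orbit: S = 1361/(8.58)² = 18.49 W m^-2.
New equilibrium: T₂ = [(1−0.47)·18.49/(4σ)]^(1/4) = 81.07 K.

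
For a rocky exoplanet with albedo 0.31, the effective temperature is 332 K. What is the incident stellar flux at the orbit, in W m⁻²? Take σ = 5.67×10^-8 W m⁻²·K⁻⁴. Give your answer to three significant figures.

3990 W m⁻²

From S(1−α)/4 = σT⁴: S = 4σT⁴/(1−α).
The emitted flux is σT⁴ = 688.9 W m⁻².
S = 4·688.9/0.69 = 3993 W m⁻².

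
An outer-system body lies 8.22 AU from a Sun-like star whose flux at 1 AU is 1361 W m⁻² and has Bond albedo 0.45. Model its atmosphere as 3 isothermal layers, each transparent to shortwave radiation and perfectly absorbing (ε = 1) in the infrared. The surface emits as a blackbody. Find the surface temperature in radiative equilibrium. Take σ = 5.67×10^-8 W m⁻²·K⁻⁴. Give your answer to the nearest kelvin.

Irradiance scales as 1/d², so S = 1361 W m⁻² × (1/8.22)² = 20.14 W m⁻².
Top-of-atmosphere balance: σT_e⁴ = S(1−α)/4 = 2.770 W m⁻² → T_e = 83.60 K.
Layer-by-layer balance gives σT_s⁴ = (N+1)σT_e⁴, so T_s = 4^¼·83.60 = 118.2 K.

118 K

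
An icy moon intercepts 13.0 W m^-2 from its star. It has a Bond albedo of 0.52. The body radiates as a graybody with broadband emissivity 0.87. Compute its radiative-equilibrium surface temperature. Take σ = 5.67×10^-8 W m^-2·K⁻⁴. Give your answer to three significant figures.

The planet absorbs (1−α)S over its disc πR² and re-emits over 4πR², so the mean absorbed flux is (1−0.52)·13.00/4 = 1.560 W m^-2.
Radiative balance εσT⁴ = 1.560 gives T = [1.560/(0.87·σ)]^(1/4) = 74.99 K.

75.0 K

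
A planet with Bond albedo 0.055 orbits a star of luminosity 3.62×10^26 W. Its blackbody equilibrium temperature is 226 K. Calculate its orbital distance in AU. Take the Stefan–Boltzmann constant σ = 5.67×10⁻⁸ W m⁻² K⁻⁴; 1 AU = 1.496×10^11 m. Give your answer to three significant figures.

1.43 AU

Energy balance gives S = 4σT⁴/(1−α) = 626.1 W m⁻².
Then d = [L/(4πS)]^(1/2) = 2.145×10^11 m, i.e. 1.434 AU.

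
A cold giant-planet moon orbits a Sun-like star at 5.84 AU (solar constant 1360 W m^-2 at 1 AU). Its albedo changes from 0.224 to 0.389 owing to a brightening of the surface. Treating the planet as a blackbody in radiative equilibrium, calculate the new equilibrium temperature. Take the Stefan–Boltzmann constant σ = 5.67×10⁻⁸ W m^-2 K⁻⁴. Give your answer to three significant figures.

102 kelvin

By the inverse-square law, S = 1360/5.84² = 39.88 W m^-2.
With the new albedo, S(1−α₂)/4 = 6.091 W m^-2, so T₂ = 101.8 K.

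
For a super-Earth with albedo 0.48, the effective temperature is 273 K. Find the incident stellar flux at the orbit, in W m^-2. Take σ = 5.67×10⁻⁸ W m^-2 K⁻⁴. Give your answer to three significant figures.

From S(1−α)/4 = σT⁴: S = 4σT⁴/(1−α).
σT⁴ = 5.67×10⁻⁸·(273)⁴ = 314.9 W m^-2.
So S = 4×314.9/(1−0.48) = 2423 W m^-2.

2420 W m^-2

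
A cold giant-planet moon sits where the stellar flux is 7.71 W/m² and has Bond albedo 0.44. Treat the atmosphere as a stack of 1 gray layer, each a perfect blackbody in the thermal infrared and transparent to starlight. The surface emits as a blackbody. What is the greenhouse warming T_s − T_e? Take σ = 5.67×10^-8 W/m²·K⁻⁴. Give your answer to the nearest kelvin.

The effective emission temperature is T_e = [S(1−α)/(4σ)]^¼ = 66.05 K.
T_s = (N+1)^(1/4)·T_e = 78.55 K.
Warming: T_s − T_e = 12.50 K.

12 kelvin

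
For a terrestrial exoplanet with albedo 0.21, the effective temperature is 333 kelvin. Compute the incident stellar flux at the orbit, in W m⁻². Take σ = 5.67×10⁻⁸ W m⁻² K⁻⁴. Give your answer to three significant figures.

3530 W m⁻²

Invert the energy balance for S: S = 4σT⁴/(1−α).
σT⁴ = 5.67×10⁻⁸·(333)⁴ = 697.2 W m⁻².
S = 4·697.2/0.79 = 3530 W m⁻².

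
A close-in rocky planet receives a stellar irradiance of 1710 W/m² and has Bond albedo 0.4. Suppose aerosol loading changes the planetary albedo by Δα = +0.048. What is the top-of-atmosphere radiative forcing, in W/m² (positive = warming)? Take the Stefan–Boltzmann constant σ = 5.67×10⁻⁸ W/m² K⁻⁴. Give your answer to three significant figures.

TOA radiative forcing: ΔF = −S·Δα/4 = −1710·(+0.048)/4 = -20.52 W/m².

-20.5 W/m²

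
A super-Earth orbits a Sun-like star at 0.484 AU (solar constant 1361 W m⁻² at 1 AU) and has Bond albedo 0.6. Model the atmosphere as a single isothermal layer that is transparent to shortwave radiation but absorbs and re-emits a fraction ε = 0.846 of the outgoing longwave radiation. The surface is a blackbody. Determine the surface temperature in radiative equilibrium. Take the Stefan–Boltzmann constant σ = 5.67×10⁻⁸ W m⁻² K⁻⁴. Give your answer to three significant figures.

Flux at the orbit: S = 1361/(0.484)² = 5810 W m⁻².
The planet radiates to space at T_e = [S(1−α)/(4σ)]^(1/4) = 318.2 K.
Surface balance with a leaky layer gives σT_s⁴ = σT_e⁴·2/(2−ε), so T_s = T_e·[2/(2−0.846)]^(1/4) = 365.0 K.

365 K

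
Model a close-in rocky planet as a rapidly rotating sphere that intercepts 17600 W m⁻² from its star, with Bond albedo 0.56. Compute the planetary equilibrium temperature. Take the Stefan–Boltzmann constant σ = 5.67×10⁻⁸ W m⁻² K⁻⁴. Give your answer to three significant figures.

430 K

Absorbed flux (global mean): S(1−α)/4 = 17600·0.44/4 = 1936 W m⁻².
Balancing against σT⁴: T = (1936/5.67×10⁻⁸)^(1/4) = 429.9 K.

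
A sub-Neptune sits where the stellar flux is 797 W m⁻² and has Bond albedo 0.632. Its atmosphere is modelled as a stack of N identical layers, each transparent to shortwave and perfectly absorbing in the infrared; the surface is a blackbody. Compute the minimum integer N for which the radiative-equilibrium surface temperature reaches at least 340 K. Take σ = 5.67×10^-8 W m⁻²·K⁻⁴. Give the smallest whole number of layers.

10

The effective emission temperature is T_e = [S(1−α)/(4σ)]^¼ = 189.6 K.
Since T_s⁴ = (N+1)T_e⁴, we need N ≥ (T_s/T_e)⁴ − 1 = 9.334.
So N ≥ 9.334; the smallest integer is N = 10.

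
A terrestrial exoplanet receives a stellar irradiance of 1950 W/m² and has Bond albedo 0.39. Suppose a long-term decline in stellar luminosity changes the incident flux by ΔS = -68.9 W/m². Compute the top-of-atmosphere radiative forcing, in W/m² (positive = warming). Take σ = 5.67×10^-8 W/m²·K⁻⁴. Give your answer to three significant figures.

-10.5 W/m²

ΔF = Δ[S(1−α)]/4 = (1−0.39)·-68.9/4 = -10.51 W/m².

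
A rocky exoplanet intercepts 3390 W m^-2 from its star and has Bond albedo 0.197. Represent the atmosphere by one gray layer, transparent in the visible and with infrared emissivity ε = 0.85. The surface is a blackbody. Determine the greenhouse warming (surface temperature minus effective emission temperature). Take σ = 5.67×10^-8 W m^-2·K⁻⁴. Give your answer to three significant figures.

The planet radiates to space at T_e = [S(1−α)/(4σ)]^(1/4) = 331.0 K.
Surface balance with a leaky layer gives σT_s⁴ = σT_e⁴·2/(2−ε), so T_s = T_e·[2/(2−0.85)]^(1/4) = 380.1 K.
The atmosphere warms the surface by 49.11 K.

49.1 K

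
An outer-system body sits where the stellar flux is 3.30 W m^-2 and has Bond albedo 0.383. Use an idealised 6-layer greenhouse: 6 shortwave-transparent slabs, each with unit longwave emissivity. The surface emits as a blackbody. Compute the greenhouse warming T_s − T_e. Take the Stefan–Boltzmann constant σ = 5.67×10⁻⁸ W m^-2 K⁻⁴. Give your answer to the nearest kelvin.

Top-of-atmosphere balance: σT_e⁴ = S(1−α)/4 = 0.5090 W m^-2 → T_e = 54.74 K.
Surface: T_s = (7)^¼·T_e = 89.04 K.
So the greenhouse effect raises the surface by 89.04 − 54.74 = 34.30 K.

34 kelvin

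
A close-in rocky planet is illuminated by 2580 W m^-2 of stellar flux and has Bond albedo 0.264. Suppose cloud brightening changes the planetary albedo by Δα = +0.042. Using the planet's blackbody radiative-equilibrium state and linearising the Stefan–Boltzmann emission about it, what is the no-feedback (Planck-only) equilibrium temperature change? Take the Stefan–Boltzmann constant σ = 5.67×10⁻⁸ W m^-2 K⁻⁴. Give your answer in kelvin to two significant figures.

-4.3 K

Unperturbed T_e = [2580·(1−0.264)/(4σ)]^¼ = 302.5 K.
The change in absorbed flux is Δ[S(1−α)/4] = −SΔα/4 = -27.09 W m^-2.
The Planck feedback parameter is 4σT_e³ = 6.277 W m^-2/K.
Hence the no-feedback warming is ΔF/(4σT_e³) = -4.32 K.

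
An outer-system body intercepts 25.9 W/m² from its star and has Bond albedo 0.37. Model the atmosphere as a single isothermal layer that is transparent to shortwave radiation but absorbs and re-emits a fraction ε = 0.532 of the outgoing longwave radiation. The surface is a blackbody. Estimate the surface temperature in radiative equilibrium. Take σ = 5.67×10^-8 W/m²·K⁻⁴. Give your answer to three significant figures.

99.5 K

The planet radiates to space at T_e = [S(1−α)/(4σ)]^(1/4) = 92.10 K.
The surface balance (absorbed SW + ε·downward IR = σT_s⁴) with T_a⁴ = T_s⁴/2 reduces to T_s = T_e·[2/(2−ε)]^¼ = 99.50 K.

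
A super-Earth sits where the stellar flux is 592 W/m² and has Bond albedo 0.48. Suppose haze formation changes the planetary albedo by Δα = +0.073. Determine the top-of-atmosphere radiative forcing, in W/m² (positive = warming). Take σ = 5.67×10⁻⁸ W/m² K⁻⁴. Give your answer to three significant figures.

-10.8 W/m²

ΔF = −(S/4)Δα = −(592.0/4)×(+0.073) = -10.80 W/m².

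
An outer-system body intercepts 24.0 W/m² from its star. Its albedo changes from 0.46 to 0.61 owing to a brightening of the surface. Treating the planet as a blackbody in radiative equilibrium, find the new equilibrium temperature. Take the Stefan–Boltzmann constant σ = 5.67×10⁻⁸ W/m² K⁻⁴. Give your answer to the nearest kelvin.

80 kelvin

T₂ = [S(1−α₂)/(4σ)]^(1/4) = [24.00·0.39/(4σ)]^(1/4) = 80.15 K.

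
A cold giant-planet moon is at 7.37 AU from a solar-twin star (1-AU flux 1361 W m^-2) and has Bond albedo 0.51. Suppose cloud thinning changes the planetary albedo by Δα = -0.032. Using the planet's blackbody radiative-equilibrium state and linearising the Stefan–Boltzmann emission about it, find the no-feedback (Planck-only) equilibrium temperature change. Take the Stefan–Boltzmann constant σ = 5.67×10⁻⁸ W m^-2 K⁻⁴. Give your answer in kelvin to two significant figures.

By the inverse-square law, S = 1361/7.37² = 25.06 W m^-2.
Reference equilibrium: T_e = [S(1−α)/(4σ)]^(1/4) = 85.78 K.
The change in absorbed flux is Δ[S(1−α)/4] = −SΔα/4 = 0.2005 W m^-2.
Linearising σT⁴ gives d(σT⁴)/dT = 4σT_e³ = 0.1431 W m^-2 per K.
Hence the no-feedback warming is ΔF/(4σT_e³) = 1.40 K.

1.4 K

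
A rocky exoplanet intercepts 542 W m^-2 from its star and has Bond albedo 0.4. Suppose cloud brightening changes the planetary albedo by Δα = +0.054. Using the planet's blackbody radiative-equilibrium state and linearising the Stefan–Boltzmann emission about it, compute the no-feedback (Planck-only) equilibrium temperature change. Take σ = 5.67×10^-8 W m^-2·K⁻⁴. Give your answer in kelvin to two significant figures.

The baseline emission temperature is T_e = 194.6 K.
ΔF = −(S/4)Δα = −(542.0/4)×(+0.054) = -7.317 W m^-2.
Planck response: λ_P = 4σT_e³ = 4·5.67×10⁻⁸·(194.6)³ = 1.671 W m^-2/K.
Hence the no-feedback warming is ΔF/(4σT_e³) = -4.38 K.

-4.4 K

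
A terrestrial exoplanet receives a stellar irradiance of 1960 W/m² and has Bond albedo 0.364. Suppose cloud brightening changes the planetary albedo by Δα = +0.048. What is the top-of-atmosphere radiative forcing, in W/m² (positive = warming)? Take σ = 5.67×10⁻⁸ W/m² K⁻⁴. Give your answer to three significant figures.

The change in absorbed flux is Δ[S(1−α)/4] = −SΔα/4 = -23.52 W/m².

-23.5 W/m²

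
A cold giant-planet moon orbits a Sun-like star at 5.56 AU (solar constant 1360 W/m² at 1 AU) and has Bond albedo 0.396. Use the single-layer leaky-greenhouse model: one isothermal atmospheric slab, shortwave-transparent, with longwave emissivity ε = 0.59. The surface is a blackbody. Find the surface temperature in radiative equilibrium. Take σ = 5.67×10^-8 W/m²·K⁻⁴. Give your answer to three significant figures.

By the inverse-square law, S = 1360/5.56² = 43.99 W/m².
The planet radiates to space at T_e = [S(1−α)/(4σ)]^(1/4) = 104.0 K.
For a single slab of emissivity ε, T_s⁴ = 2T_e⁴/(2−ε); thus T_s = 104.0·(1.418)^(1/4) = 113.5 K.

114 kelvin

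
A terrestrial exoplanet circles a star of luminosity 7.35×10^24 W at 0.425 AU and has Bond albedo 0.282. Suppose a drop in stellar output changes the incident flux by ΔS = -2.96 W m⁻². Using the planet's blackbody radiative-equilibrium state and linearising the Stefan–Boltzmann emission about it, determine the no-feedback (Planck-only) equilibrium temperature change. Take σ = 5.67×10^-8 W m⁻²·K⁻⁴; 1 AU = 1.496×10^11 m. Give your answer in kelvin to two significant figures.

-0.75 K

Orbital distance: d = 0.425 AU = 6.358×10^10 m.
S = L/(4πd²) = 144.7 W m⁻².
Unperturbed T_e = [144.7·(1−0.282)/(4σ)]^¼ = 146.3 K.
Only a fraction (1−α) is absorbed and it's spread over 4πR², so ΔF = (1−α)ΔS/4 = -0.5313 W m⁻².
Linearising σT⁴ gives d(σT⁴)/dT = 4σT_e³ = 0.7101 W m⁻² per K.
So ΔT₀ = -0.5313/0.7101 = -0.748 K.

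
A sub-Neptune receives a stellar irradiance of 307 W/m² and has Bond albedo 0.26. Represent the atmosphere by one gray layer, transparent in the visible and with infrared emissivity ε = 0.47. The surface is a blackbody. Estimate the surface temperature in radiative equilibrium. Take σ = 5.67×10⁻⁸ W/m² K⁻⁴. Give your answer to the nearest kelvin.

The planet radiates to space at T_e = [S(1−α)/(4σ)]^(1/4) = 177.9 K.
For a single slab of emissivity ε, T_s⁴ = 2T_e⁴/(2−ε); thus T_s = 177.9·(1.307)^(1/4) = 190.2 K.

190 kelvin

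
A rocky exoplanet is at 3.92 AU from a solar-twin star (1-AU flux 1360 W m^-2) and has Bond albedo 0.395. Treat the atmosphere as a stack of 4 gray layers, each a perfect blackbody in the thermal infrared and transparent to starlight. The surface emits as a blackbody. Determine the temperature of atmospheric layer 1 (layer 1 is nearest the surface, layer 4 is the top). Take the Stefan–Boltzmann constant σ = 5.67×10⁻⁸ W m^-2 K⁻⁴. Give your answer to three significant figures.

By the inverse-square law, S = 1360/3.92² = 88.50 W m^-2.
OLR = S(1−α)/4 = 13.39 W m^-2; the top layer radiates at T_e = 124.0 K.
The net upward flux σT_e⁴ is constant between every pair of levels, so T_k⁴ = (N+1−k)T_e⁴.
With k = 1: T_1 = (4+1−1)^¼·124.0 K = 175.3 K.

175 K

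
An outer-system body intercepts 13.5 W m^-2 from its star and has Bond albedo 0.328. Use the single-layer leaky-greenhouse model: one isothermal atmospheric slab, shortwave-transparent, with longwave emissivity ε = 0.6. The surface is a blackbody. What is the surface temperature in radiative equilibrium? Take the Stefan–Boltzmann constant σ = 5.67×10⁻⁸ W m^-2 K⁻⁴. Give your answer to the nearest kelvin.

Effective emission temperature (TOA balance): σT_e⁴ = S(1−α)/4 = 2.268 W m^-2 → T_e = 79.53 K.
For a single slab of emissivity ε, T_s⁴ = 2T_e⁴/(2−ε); thus T_s = 79.53·(1.429)^(1/4) = 86.94 K.

87 K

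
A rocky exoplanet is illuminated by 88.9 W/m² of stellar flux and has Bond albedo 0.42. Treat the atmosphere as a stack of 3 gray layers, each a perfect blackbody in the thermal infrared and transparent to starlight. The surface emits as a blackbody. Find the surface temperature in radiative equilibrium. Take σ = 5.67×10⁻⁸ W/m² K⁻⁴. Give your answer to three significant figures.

Top-of-atmosphere balance: σT_e⁴ = S(1−α)/4 = 12.89 W/m² → T_e = 122.8 K.
For an N-layer opaque stack, T_s⁴ = (N+1)T_e⁴, hence T_s = (4)^(1/4)×122.8 K = 173.7 K.

174 kelvin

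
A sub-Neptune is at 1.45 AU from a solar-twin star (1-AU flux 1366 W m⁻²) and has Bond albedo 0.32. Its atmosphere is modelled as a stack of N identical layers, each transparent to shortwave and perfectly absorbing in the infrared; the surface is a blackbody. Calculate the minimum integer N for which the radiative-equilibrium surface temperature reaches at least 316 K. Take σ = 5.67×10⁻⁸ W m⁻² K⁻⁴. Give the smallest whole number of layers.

By the inverse-square law, S = 1366/1.45² = 649.7 W m⁻².
Top-of-atmosphere balance: σT_e⁴ = S(1−α)/4 = 110.4 W m⁻² → T_e = 210.1 K.
T_s = (N+1)^(1/4)·T_e ≥ 316 K requires N+1 ≥ (T_s/T_e)⁴ = (316/210.1)⁴ = 5.119.
The minimum whole number is N = 5.

5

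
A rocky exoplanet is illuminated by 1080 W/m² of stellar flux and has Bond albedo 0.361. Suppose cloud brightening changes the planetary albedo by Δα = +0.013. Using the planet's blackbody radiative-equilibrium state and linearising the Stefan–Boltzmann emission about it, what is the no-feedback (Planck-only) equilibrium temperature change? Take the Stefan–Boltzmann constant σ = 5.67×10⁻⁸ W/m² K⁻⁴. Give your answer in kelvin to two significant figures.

Reference equilibrium: T_e = [S(1−α)/(4σ)]^(1/4) = 234.9 K.
The change in absorbed flux is Δ[S(1−α)/4] = −SΔα/4 = -3.510 W/m².
Planck response: λ_P = 4σT_e³ = 4·5.67×10⁻⁸·(234.9)³ = 2.938 W/m²/K.
ΔT₀ = ΔF/λ_P = -3.510/2.938 = -1.19 K.

-1.2 K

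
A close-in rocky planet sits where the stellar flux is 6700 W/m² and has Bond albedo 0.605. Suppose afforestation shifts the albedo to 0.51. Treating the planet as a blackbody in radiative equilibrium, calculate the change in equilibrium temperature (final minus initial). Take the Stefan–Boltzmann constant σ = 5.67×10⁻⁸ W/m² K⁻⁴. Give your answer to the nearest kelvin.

18 K

Before: T₁ = [6700·0.395/(4σ)]^(1/4) = 328.7 K.
Final:   T₂ = [S(1−0.51)/(4σ)]^(1/4) = 346.9 K.
ΔT = T₂ − T₁ = 18.19 K.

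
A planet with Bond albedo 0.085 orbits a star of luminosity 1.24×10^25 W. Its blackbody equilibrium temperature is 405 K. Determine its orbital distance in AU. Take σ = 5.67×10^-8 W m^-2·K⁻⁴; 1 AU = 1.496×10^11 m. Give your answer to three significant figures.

Energy balance gives S = 4σT⁴/(1−α) = 6669 W m^-2.
S = L/(4πd²) → d = √(L/4πS) = √(1.24×10^25/(4π·6669)) = 1.216×10^10 m = 0.08131 AU.

0.0813 AU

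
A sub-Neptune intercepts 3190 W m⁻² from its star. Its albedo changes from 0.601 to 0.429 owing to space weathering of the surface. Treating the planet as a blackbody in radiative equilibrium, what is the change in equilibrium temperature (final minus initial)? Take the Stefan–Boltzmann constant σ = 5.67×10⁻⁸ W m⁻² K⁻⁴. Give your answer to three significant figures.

25.7 K

Before: T₁ = [3190·0.399/(4σ)]^(1/4) = 273.7 K.
With α = 0.429, T₂ = 299.4 K.
ΔT = T₂ − T₁ = 25.66 K.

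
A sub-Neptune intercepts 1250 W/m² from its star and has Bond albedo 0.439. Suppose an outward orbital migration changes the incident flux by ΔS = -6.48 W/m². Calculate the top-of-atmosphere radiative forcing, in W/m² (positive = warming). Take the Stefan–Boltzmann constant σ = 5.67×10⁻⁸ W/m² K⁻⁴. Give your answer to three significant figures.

TOA radiative forcing: ΔF = (1−α)ΔS/4 = 0.561·(-6.48)/4 = -0.9088 W/m².

-0.909 W/m²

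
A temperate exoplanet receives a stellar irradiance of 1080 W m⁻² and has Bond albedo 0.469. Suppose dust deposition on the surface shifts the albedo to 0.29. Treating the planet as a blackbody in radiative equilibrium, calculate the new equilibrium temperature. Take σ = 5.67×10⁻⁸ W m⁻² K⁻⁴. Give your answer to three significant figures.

241 K

With the new albedo, S(1−α₂)/4 = 191.7 W m⁻², so T₂ = 241.1 K.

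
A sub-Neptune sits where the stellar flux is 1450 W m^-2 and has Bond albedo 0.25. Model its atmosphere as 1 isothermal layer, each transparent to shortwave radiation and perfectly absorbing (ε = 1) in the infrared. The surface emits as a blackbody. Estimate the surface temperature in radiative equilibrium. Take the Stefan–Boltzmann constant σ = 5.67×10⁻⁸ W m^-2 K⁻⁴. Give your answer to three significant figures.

The effective emission temperature is T_e = [S(1−α)/(4σ)]^¼ = 263.1 K.
Layer-by-layer balance gives σT_s⁴ = (N+1)σT_e⁴, so T_s = 2^¼·263.1 = 312.9 K.

313 K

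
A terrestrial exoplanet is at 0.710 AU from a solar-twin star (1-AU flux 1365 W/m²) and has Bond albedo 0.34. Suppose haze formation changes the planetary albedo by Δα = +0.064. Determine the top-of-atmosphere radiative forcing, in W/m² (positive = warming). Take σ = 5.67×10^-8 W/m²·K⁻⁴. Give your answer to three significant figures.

Irradiance scales as 1/d², so S = 1365 W/m² × (1/0.710)² = 2708 W/m².
TOA radiative forcing: ΔF = −S·Δα/4 = −2708·(+0.064)/4 = -43.32 W/m².

-43.3 W/m²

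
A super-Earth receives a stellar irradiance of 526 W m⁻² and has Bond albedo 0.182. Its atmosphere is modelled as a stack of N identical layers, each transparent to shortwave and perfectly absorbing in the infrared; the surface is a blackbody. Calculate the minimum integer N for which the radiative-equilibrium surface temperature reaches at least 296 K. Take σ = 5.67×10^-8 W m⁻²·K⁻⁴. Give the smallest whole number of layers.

4

OLR = S(1−α)/4 = 107.6 W m⁻²; the top layer radiates at T_e = 208.7 K.
Need (N+1)T_e⁴ ≥ T_s⁴, i.e. N+1 ≥ (296/208.7)⁴ = 4.046.
So N ≥ 3.046; the smallest integer is N = 4.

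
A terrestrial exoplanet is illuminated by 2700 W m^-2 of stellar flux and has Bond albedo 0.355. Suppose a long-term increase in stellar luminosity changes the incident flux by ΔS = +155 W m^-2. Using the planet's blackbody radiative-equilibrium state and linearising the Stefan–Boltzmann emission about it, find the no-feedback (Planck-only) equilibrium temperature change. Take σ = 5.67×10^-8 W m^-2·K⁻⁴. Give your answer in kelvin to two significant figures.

4.2 K

Unperturbed T_e = [2700·(1−0.355)/(4σ)]^¼ = 296.0 K.
TOA radiative forcing: ΔF = (1−α)ΔS/4 = 0.645·(+155)/4 = 24.99 W m^-2.
Planck response: λ_P = 4σT_e³ = 4·5.67×10⁻⁸·(296.0)³ = 5.883 W m^-2/K.
So ΔT₀ = 24.99/5.883 = 4.25 K.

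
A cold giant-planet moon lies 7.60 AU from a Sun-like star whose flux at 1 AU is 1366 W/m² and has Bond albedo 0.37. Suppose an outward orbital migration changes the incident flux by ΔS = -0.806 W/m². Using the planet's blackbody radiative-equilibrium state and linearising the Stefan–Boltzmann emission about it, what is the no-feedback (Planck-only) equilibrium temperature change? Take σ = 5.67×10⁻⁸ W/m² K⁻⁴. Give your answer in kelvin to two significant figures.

By the inverse-square law, S = 1366/7.60² = 23.65 W/m².
Reference equilibrium: T_e = [S(1−α)/(4σ)]^(1/4) = 90.03 K.
Only a fraction (1−α) is absorbed and it's spread over 4πR², so ΔF = (1−α)ΔS/4 = -0.1269 W/m².
Linearising σT⁴ gives d(σT⁴)/dT = 4σT_e³ = 0.1655 W/m² per K.
Hence the no-feedback warming is ΔF/(4σT_e³) = -0.767 K.

-0.77 kelvin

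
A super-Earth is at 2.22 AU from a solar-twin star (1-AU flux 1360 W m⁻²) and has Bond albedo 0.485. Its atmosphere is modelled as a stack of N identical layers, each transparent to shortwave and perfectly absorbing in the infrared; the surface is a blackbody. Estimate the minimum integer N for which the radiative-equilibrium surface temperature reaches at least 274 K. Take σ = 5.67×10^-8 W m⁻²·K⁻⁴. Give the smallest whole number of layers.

8

By the inverse-square law, S = 1360/2.22² = 276.0 W m⁻².
Top-of-atmosphere balance: σT_e⁴ = S(1−α)/4 = 35.53 W m⁻² → T_e = 158.2 K.
T_s = (N+1)^(1/4)·T_e ≥ 274 K requires N+1 ≥ (T_s/T_e)⁴ = (274/158.2)⁴ = 8.995.
Rounding up, N = 8.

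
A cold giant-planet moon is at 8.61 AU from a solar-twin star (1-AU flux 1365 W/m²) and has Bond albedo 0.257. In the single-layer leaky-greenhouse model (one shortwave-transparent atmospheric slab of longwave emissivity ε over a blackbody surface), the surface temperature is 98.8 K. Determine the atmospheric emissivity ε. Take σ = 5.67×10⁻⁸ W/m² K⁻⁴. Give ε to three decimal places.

0.734

Irradiance scales as 1/d², so S = 1365 W/m² × (1/8.61)² = 18.41 W/m².
Effective temperature: T_e = [S(1−α)/(4σ)]^(1/4) = 88.13 K.
Inverting T_s⁴ = 2T_e⁴/(2−ε): (T_e/T_s)⁴ = 0.6331, so ε = 2(1 − 0.6331) = 0.7339.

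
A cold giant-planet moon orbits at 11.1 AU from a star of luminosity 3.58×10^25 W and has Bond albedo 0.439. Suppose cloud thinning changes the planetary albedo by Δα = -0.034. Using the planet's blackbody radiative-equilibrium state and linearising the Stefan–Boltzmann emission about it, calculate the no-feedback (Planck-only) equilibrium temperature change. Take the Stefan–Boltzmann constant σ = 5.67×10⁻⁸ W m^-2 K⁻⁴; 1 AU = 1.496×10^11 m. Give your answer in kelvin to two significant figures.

Orbital distance: d = 11.1 AU = 1.661×10^12 m.
Spreading L over a sphere of radius d: S = 3.58×10^25/(4π·1.66×10^12²) = 1.033 W m^-2.
The baseline emission temperature is T_e = 39.98 K.
ΔF = −(S/4)Δα = −(1.033/4)×(-0.034) = 0.008782 W m^-2.
The Planck feedback parameter is 4σT_e³ = 0.01450 W m^-2/K.
So ΔT₀ = 0.008782/0.01450 = 0.606 K.

0.61 K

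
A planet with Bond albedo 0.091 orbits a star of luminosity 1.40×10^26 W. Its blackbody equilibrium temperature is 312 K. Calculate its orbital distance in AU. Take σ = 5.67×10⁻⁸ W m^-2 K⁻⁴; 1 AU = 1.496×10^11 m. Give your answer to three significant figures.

The flux needed for this T is 4σT⁴/(1−0.091) = 2364 W m^-2.
From L = 4πd²S, d = √(1.40×10^26/(4π·2364)) = 6.865×10^10 m = 0.4589 AU.

0.459 AU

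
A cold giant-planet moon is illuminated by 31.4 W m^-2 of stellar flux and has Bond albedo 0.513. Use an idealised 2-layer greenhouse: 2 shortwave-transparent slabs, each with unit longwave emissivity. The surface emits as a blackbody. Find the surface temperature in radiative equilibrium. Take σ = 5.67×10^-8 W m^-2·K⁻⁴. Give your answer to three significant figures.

Top-of-atmosphere balance: σT_e⁴ = S(1−α)/4 = 3.823 W m^-2 → T_e = 90.62 K.
With N = 2 opaque layers, T_s = (N+1)^(1/4)·T_e = 3^(1/4)·90.62 = 119.3 K.

119 K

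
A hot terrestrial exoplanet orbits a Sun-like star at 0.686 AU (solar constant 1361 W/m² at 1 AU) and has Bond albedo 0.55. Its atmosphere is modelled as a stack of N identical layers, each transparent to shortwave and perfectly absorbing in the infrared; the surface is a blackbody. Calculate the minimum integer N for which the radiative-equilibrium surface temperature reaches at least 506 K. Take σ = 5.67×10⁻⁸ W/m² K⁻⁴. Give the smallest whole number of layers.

Irradiance scales as 1/d², so S = 1361 W/m² × (1/0.686)² = 2892 W/m².
OLR = S(1−α)/4 = 325.4 W/m²; the top layer radiates at T_e = 275.2 K.
Since T_s⁴ = (N+1)T_e⁴, we need N ≥ (T_s/T_e)⁴ − 1 = 10.424.
The minimum whole number is N = 11.

11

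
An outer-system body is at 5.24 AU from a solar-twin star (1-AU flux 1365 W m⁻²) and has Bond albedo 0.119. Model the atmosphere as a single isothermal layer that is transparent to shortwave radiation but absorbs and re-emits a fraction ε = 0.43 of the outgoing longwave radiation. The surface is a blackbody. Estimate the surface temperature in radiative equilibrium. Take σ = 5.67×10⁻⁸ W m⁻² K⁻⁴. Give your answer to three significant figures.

By the inverse-square law, S = 1365/5.24² = 49.71 W m⁻².
Effective emission temperature (TOA balance): σT_e⁴ = S(1−α)/4 = 10.95 W m⁻² → T_e = 117.9 K.
The surface balance (absorbed SW + ε·downward IR = σT_s⁴) with T_a⁴ = T_s⁴/2 reduces to T_s = T_e·[2/(2−ε)]^¼ = 125.2 K.

125 K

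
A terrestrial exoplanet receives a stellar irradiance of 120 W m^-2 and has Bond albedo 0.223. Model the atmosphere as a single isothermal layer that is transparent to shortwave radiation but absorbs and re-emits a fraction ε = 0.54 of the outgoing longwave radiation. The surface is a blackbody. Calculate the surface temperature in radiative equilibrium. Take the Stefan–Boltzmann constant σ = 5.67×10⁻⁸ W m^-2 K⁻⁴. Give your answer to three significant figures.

154 K

At the top of the atmosphere, σT_e⁴ = S(1−α)/4 = 23.31 W m^-2, giving T_e = 142.4 K.
The surface balance (absorbed SW + ε·downward IR = σT_s⁴) with T_a⁴ = T_s⁴/2 reduces to T_s = T_e·[2/(2−ε)]^¼ = 154.0 K.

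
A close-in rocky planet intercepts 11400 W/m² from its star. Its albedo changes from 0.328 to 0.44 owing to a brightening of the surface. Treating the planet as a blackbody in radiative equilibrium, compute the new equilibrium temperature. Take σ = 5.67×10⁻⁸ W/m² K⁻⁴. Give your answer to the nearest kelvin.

410 K

New equilibrium: T₂ = [(1−0.44)·11400/(4σ)]^(1/4) = 409.6 K.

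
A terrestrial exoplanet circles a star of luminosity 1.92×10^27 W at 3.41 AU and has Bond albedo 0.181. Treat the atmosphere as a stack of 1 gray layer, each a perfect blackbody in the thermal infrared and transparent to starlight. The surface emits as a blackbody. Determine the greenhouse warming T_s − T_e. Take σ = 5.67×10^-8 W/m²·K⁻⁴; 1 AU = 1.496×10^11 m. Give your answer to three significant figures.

40.6 kelvin

Orbital distance: d = 3.41 AU = 5.101×10^11 m.
Spreading L over a sphere of radius d: S = 1.92×10^27/(4π·5.10×10^11²) = 587.1 W/m².
Top-of-atmosphere balance: σT_e⁴ = S(1−α)/4 = 120.2 W/m² → T_e = 214.6 K.
T_s = (N+1)^(1/4)·T_e = 255.2 K.
Warming: T_s − T_e = 40.60 K.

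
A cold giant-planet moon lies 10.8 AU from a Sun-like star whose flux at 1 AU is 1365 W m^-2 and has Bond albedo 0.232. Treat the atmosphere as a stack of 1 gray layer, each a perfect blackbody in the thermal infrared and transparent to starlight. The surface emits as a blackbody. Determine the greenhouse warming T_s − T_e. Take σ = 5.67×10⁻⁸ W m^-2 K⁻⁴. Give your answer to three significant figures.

Flux at the orbit: S = 1365/(10.8)² = 11.70 W m^-2.
The effective emission temperature is T_e = [S(1−α)/(4σ)]^¼ = 79.34 K.
T_s = (N+1)^(1/4)·T_e = 94.35 K.
So the greenhouse effect raises the surface by 94.35 − 79.34 = 15.01 K.

15.0 kelvin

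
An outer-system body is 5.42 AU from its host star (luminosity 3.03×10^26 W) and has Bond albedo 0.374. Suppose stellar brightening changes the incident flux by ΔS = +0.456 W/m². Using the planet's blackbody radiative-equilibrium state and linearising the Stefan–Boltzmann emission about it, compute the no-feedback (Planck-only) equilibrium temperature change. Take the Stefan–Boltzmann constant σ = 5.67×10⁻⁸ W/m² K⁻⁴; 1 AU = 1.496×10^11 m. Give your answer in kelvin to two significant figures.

0.31 K

Orbital distance: d = 5.42 AU = 8.108×10^11 m.
Flux at the orbit: S = L/(4πd²) = 3.03×10^26/(4π·(8.11×10^11)²) = 36.68 W/m².
The baseline emission temperature is T_e = 100.3 K.
ΔF = Δ[S(1−α)]/4 = (1−0.374)·+0.456/4 = 0.07136 W/m².
Linearising σT⁴ gives d(σT⁴)/dT = 4σT_e³ = 0.2289 W/m² per K.
ΔT₀ = ΔF/λ_P = 0.07136/0.2289 = 0.312 K.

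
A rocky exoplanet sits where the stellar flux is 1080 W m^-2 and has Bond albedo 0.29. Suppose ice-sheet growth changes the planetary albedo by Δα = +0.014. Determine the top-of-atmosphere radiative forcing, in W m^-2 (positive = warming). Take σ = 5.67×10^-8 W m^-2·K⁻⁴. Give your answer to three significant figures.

The change in absorbed flux is Δ[S(1−α)/4] = −SΔα/4 = -3.780 W m^-2.

-3.78 W m^-2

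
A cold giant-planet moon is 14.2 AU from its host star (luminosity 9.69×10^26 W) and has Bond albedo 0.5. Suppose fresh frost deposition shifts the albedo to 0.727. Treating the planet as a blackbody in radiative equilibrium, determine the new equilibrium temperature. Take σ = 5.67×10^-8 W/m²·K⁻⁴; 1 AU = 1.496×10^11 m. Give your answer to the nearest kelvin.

Orbital distance: d = 14.2 AU = 2.124×10^12 m.
Spreading L over a sphere of radius d: S = 9.69×10^26/(4π·2.12×10^12²) = 17.09 W/m².
New equilibrium: T₂ = [(1−0.727)·17.09/(4σ)]^(1/4) = 67.34 K.

67 K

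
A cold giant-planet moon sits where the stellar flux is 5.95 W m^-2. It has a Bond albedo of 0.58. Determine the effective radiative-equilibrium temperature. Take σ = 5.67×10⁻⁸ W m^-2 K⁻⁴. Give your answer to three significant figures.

Absorbed flux (global mean): S(1−α)/4 = 5.950·0.42/4 = 0.6248 W m^-2.
In equilibrium σT⁴ equals this, so T = 57.61 K.

57.6 K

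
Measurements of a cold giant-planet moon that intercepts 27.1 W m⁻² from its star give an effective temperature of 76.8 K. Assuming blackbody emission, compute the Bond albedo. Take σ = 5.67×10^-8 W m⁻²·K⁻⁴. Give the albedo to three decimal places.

0.709

Energy balance: S(1−α)/4 = σT⁴, so 1−α = 4σT⁴/S.
4σT⁴ = 4·5.67×10⁻⁸·(76.8)⁴ = 7.890 W m⁻².
1−α = 7.890/27.10 = 0.2912, so α = 0.7088.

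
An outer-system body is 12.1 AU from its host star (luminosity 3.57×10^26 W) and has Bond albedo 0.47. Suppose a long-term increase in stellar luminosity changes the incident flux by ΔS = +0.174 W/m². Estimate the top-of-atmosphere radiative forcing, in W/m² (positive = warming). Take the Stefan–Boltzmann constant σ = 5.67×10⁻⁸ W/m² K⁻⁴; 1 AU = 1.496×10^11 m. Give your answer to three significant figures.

d = 12.1 × 1.496×10^11 m = 1.810×10^12 m.
Flux at the orbit: S = L/(4πd²) = 3.57×10^26/(4π·(1.81×10^12)²) = 8.670 W/m².
TOA radiative forcing: ΔF = (1−α)ΔS/4 = 0.53·(+0.174)/4 = 0.02305 W/m².

0.0231 W/m²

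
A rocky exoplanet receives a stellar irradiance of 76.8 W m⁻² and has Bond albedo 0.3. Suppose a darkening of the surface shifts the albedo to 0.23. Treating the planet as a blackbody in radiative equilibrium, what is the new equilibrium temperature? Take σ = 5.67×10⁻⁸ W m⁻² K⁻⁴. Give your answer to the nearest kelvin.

127 kelvin

New equilibrium: T₂ = [(1−0.23)·76.80/(4σ)]^(1/4) = 127.1 K.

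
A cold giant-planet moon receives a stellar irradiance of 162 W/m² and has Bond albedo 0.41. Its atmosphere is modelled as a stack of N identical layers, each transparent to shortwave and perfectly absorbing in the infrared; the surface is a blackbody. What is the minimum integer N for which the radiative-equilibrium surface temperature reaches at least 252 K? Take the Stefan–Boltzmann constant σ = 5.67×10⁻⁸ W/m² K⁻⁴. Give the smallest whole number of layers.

9

The effective emission temperature is T_e = [S(1−α)/(4σ)]^¼ = 143.3 K.
Since T_s⁴ = (N+1)T_e⁴, we need N ≥ (T_s/T_e)⁴ − 1 = 8.569.
Rounding up, N = 9.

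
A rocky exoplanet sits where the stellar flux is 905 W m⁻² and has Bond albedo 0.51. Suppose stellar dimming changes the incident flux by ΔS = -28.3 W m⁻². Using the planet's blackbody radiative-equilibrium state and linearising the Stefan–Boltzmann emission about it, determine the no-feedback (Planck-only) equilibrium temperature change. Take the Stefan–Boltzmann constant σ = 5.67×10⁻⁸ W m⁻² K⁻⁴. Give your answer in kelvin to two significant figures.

Unperturbed T_e = [905.0·(1−0.51)/(4σ)]^¼ = 210.3 K.
TOA radiative forcing: ΔF = (1−α)ΔS/4 = 0.49·(-28.3)/4 = -3.467 W m⁻².
Linearising σT⁴ gives d(σT⁴)/dT = 4σT_e³ = 2.109 W m⁻² per K.
So ΔT₀ = -3.467/2.109 = -1.64 K.

-1.6 K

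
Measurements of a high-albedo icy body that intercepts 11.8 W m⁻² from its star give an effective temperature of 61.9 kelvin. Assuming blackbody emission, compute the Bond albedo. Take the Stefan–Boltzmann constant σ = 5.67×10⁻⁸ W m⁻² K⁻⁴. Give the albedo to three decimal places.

Energy balance: S(1−α)/4 = σT⁴, so 1−α = 4σT⁴/S.
4σT⁴ = 4·5.67×10⁻⁸·(61.9)⁴ = 3.330 W m⁻².
Hence α = 1 − 3.330/11.80 = 0.7178.

0.718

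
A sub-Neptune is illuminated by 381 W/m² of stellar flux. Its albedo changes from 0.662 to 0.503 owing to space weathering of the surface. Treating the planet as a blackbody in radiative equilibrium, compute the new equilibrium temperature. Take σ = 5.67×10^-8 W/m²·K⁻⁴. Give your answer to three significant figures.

170 kelvin

With the new albedo, S(1−α₂)/4 = 47.34 W/m², so T₂ = 170.0 K.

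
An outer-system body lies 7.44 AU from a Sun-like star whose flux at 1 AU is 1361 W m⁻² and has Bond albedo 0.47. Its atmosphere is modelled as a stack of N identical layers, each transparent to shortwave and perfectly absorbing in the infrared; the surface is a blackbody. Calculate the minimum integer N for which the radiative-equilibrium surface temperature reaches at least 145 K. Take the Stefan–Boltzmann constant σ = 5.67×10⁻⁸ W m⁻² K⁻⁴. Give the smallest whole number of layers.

Flux at the orbit: S = 1361/(7.44)² = 24.59 W m⁻².
Top-of-atmosphere balance: σT_e⁴ = S(1−α)/4 = 3.258 W m⁻² → T_e = 87.06 K.
Since T_s⁴ = (N+1)T_e⁴, we need N ≥ (T_s/T_e)⁴ − 1 = 6.694.
The minimum whole number is N = 7.

7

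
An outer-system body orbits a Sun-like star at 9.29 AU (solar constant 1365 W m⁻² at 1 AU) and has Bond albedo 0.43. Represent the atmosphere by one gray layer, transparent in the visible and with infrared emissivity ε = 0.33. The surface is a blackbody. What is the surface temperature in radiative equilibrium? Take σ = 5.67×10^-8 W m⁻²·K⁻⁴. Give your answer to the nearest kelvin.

Flux at the orbit: S = 1365/(9.29)² = 15.82 W m⁻².
At the top of the atmosphere, σT_e⁴ = S(1−α)/4 = 2.254 W m⁻², giving T_e = 79.40 K.
Surface balance with a leaky layer gives σT_s⁴ = σT_e⁴·2/(2−ε), so T_s = T_e·[2/(2−0.33)]^(1/4) = 83.06 K.

83 K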